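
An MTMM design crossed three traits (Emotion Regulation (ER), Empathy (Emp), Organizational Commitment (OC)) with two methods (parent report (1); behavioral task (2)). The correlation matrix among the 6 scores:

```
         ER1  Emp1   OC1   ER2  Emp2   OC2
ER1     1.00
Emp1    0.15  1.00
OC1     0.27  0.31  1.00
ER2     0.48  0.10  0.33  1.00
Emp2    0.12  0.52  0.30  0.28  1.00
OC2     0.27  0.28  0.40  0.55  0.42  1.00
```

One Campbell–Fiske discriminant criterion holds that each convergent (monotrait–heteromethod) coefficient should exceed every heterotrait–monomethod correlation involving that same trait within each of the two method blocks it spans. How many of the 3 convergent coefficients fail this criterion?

Each convergent coefficient versus the relevant comparison correlations:
ER (methods 1·2): 0.48 vs {0.15, 0.28, 0.27, 0.55} → fail.
Emp (methods 1·2): 0.52 vs {0.15, 0.28, 0.31, 0.42} → pass.
OC (methods 1·2): 0.40 vs {0.27, 0.55, 0.31, 0.42} → fail.
2 of 3 fail.

2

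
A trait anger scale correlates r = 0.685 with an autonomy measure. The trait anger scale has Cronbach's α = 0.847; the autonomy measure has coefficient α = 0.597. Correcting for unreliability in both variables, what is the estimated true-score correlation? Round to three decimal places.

r_true = r_obs / √(r_xx · r_yy) = 0.685 / √(0.847 × 0.597) = 0.685 / √0.505659 = 0.685 / 0.7111 ≈ 0.963.

0.963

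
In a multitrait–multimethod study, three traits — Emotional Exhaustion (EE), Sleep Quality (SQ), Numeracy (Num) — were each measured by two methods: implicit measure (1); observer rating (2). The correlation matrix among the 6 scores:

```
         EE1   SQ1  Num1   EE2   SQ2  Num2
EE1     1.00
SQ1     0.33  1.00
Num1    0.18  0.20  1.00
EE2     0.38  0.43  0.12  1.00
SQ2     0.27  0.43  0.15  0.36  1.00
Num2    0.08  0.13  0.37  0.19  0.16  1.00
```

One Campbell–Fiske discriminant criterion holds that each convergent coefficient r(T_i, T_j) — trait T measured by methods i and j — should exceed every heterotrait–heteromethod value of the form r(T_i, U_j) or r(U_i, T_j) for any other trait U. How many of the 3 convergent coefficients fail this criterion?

2

Each convergent coefficient versus the relevant comparison correlations:
EE (methods 1·2): 0.38 vs {0.27, 0.43, 0.08, 0.12} → fail.
SQ (methods 1·2): 0.43 vs {0.43, 0.27, 0.13, 0.15} → fail.
Num (methods 1·2): 0.37 vs {0.12, 0.08, 0.15, 0.13} → pass.
2 of 3 fail.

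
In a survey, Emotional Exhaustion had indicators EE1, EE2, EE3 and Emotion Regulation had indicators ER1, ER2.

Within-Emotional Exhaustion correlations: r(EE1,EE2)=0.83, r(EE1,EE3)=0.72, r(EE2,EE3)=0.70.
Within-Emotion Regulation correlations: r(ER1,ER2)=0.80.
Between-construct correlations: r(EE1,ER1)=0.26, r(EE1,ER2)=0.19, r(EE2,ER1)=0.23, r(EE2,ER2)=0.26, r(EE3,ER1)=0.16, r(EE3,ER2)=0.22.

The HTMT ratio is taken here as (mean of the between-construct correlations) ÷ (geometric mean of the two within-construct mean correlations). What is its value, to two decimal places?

0.28

Between-construct mean = 1.32/6 = 0.2200.
Mean within-EE = 2.25/3 = 0.7500; mean within-ER = 0.80/1 = 0.8000.
Geometric mean = √(0.7500 × 0.8000) = 0.7746.
HTMT = 0.2200 / 0.7746 = 0.28.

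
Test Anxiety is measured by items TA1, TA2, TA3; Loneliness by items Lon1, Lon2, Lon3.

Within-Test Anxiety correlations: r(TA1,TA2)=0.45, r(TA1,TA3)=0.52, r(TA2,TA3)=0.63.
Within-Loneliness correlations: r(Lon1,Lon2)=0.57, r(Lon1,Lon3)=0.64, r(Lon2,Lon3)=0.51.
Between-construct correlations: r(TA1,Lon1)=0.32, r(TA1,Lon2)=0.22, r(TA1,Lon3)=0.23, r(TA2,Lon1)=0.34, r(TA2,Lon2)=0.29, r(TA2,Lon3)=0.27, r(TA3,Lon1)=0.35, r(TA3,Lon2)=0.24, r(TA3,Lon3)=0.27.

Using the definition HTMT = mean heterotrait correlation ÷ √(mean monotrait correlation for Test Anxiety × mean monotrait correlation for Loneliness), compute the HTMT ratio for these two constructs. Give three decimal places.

0.508

Mean between = 2.53/9 = 0.2811.
Mean within-TA = 1.60/3 = 0.5333; mean within-Lon = 1.72/3 = 0.5733.
Geometric mean = √(0.5333 × 0.5733) = 0.5529.
HTMT = 0.2811 / 0.5529 = 0.508.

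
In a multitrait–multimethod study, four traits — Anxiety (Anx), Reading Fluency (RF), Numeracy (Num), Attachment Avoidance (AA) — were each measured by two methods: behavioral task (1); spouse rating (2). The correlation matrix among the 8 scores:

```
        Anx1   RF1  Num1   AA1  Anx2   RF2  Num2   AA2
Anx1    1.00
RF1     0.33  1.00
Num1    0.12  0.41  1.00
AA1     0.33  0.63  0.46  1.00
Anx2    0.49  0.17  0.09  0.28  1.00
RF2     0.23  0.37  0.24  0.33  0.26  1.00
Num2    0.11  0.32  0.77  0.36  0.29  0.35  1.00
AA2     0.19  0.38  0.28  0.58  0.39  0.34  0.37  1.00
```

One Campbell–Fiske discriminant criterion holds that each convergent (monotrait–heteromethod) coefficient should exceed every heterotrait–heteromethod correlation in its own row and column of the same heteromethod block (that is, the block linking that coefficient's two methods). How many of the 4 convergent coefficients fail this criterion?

Checking each validity diagonal entry against its comparison values:
Anx (methods 1·2): 0.49 vs {0.23, 0.17, 0.11, 0.09, 0.19, 0.28} → pass.
RF (methods 1·2): 0.37 vs {0.17, 0.23, 0.32, 0.24, 0.38, 0.33} → fail.
Num (methods 1·2): 0.77 vs {0.09, 0.11, 0.24, 0.32, 0.28, 0.36} → pass.
AA (methods 1·2): 0.58 vs {0.28, 0.19, 0.33, 0.38, 0.36, 0.28} → pass.
1 of 4 fail.

1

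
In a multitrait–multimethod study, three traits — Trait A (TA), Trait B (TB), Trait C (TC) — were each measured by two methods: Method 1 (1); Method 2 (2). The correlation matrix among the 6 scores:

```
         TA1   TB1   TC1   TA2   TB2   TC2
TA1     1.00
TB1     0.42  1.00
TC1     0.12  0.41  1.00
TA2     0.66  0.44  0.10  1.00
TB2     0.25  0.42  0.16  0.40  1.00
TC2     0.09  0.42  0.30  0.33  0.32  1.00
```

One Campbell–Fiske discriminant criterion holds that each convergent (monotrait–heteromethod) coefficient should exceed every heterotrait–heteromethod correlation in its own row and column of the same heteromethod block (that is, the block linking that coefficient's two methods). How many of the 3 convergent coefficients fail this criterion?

2

Checking each validity diagonal entry against its comparison values:
TA (methods 1·2): 0.66 vs {0.25, 0.44, 0.09, 0.10} → pass.
TB (methods 1·2): 0.42 vs {0.44, 0.25, 0.42, 0.16} → fail.
TC (methods 1·2): 0.30 vs {0.10, 0.09, 0.16, 0.42} → fail.
2 of 3 fail.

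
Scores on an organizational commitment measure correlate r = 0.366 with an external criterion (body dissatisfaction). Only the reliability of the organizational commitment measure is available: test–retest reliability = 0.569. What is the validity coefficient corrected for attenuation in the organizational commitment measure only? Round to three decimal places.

Single correction: r_c = r_obs / √r_xx = 0.366 / √0.569 = 0.366 / 0.7543 ≈ 0.485.

0.485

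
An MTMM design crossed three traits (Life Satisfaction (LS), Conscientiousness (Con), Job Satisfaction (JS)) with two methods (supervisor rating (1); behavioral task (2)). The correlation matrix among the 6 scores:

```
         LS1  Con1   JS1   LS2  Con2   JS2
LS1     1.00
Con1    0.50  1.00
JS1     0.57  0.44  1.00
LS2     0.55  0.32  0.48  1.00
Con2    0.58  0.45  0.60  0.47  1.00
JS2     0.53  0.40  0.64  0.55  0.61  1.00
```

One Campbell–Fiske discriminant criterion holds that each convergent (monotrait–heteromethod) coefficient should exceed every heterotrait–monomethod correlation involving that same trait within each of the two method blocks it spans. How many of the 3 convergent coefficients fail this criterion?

Convergent coefficients and their comparison sets:
LS (methods 1·2): 0.55 vs {0.50, 0.47, 0.57, 0.55} → fail.
Con (methods 1·2): 0.45 vs {0.50, 0.47, 0.44, 0.61} → fail.
JS (methods 1·2): 0.64 vs {0.57, 0.55, 0.44, 0.61} → pass.
2 of 3 fail.

2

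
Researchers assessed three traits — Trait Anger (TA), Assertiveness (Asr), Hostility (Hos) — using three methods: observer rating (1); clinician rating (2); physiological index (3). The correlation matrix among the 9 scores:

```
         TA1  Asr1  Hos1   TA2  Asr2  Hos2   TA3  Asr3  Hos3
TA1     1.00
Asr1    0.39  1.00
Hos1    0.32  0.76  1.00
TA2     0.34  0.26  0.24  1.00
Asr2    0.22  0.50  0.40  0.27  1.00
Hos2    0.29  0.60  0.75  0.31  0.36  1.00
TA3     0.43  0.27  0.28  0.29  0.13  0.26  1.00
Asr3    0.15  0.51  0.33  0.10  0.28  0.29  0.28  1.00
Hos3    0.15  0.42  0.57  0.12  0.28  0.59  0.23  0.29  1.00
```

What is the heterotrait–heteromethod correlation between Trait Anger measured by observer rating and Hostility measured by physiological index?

Different traits and methods: r(TA1, Hos3) = 0.15.

0.15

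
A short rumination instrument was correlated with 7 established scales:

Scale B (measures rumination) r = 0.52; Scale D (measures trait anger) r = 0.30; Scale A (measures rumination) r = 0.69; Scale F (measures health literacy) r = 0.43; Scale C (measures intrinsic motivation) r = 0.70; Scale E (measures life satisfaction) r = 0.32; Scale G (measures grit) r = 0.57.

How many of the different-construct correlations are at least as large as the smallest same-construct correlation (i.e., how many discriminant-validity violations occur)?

2

Convergent (same construct = rumination): Scale B, Scale A.
Smallest convergent = 0.52. Discriminant values: 0.30, 0.43, 0.70, 0.32, 0.57; count ≥ 0.52 → 2.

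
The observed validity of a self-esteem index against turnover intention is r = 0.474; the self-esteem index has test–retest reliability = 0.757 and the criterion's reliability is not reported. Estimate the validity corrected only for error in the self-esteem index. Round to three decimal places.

0.545

Single correction: r_c = r_obs / √r_xx = 0.474 / √0.757 = 0.474 / 0.8701 ≈ 0.545.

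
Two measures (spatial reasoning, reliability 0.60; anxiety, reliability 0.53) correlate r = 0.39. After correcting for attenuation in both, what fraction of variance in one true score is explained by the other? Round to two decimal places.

Disattenuated r = 0.39 / √(0.60 × 0.53) = 0.39 / 0.5639 = 0.6916.
Shared true-score variance = 0.6916² = 0.4783 ≈ 0.48.

0.48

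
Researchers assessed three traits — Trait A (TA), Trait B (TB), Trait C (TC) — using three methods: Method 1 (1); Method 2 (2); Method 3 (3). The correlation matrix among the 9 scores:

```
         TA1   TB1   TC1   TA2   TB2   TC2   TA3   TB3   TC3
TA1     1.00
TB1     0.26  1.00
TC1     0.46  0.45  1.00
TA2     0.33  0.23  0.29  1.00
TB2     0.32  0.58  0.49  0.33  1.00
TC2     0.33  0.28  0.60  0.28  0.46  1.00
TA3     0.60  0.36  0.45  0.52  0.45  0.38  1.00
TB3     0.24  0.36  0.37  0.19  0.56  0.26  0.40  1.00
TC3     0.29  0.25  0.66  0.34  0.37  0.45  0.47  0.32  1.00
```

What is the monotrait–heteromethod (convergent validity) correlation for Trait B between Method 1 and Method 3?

Same trait (TB), different methods: r(TB1, TB3) = 0.36.

0.36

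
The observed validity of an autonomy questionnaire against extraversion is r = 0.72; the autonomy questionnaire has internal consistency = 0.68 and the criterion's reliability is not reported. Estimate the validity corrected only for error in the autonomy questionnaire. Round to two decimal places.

0.87

Single correction: r_c = r_obs / √r_xx = 0.72 / √0.68 = 0.72 / 0.8246 ≈ 0.87.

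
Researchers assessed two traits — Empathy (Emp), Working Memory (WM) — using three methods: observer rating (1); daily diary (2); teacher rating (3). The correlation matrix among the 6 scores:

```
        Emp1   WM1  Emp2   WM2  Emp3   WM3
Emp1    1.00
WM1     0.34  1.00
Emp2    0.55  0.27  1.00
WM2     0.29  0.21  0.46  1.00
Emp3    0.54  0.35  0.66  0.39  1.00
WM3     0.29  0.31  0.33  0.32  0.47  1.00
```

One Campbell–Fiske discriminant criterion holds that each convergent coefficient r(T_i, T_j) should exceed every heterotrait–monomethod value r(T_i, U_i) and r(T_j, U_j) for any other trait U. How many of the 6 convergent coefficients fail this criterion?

Checking each validity diagonal entry against its comparison values:
Emp (methods 1·2): 0.55 vs {0.34, 0.46} → pass.
Emp (methods 1·3): 0.54 vs {0.34, 0.47} → pass.
Emp (methods 2·3): 0.66 vs {0.46, 0.47} → pass.
WM (methods 1·2): 0.21 vs {0.34, 0.46} → fail.
WM (methods 1·3): 0.31 vs {0.34, 0.47} → fail.
WM (methods 2·3): 0.32 vs {0.46, 0.47} → fail.
3 of 6 fail.

3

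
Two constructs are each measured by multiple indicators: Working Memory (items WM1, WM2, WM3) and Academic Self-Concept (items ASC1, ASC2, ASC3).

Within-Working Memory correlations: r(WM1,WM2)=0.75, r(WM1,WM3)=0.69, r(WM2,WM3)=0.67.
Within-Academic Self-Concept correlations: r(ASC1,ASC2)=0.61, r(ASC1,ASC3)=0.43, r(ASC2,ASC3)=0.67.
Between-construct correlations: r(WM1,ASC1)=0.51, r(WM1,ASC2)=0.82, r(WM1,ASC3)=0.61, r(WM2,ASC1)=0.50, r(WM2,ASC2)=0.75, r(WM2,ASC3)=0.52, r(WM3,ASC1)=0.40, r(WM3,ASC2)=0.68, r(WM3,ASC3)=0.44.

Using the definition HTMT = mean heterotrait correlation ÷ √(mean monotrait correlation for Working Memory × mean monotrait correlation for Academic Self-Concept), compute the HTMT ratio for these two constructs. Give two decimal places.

Between-construct mean = 5.23/9 = 0.5811.
Mean within-WM = 2.11/3 = 0.7033; mean within-ASC = 1.71/3 = 0.5700.
Geometric mean = √(0.7033 × 0.5700) = 0.6332.
HTMT = 0.5811 / 0.6332 = 0.92.

0.92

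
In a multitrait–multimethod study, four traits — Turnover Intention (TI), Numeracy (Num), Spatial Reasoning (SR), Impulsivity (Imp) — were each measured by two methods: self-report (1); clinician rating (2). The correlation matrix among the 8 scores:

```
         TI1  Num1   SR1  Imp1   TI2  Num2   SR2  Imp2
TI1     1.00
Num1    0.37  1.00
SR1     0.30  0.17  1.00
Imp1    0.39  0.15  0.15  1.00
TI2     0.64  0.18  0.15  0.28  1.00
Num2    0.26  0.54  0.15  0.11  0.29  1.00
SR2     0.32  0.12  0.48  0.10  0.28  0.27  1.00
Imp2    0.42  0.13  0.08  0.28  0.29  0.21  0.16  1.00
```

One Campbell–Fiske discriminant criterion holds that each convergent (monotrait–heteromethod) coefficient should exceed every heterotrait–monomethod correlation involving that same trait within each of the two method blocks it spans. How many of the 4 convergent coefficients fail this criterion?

1

Each convergent coefficient versus the relevant comparison correlations:
TI (methods 1·2): 0.64 vs {0.37, 0.29, 0.30, 0.28, 0.39, 0.29} → pass.
Num (methods 1·2): 0.54 vs {0.37, 0.29, 0.17, 0.27, 0.15, 0.21} → pass.
SR (methods 1·2): 0.48 vs {0.30, 0.28, 0.17, 0.27, 0.15, 0.16} → pass.
Imp (methods 1·2): 0.28 vs {0.39, 0.29, 0.15, 0.21, 0.15, 0.16} → fail.
1 of 4 fail.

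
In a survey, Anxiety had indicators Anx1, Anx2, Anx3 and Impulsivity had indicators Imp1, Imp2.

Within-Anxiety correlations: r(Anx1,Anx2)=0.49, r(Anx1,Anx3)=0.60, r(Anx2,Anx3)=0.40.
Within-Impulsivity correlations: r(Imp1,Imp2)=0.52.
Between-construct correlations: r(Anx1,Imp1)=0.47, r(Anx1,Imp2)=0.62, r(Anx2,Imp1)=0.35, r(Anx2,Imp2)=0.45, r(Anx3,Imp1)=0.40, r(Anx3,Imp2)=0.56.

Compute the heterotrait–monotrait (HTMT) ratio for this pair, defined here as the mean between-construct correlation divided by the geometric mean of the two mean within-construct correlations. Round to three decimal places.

Between-construct mean = 2.85/6 = 0.4750.
Mean within-Anx = 1.49/3 = 0.4967; mean within-Imp = 0.52/1 = 0.5200.
Geometric mean = √(0.4967 × 0.5200) = 0.5082.
HTMT = 0.4750 / 0.5082 = 0.935.

0.935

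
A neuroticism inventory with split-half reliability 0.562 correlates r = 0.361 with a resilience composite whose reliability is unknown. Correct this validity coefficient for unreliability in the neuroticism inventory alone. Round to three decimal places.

0.482

Single correction: r_c = r_obs / √r_xx = 0.361 / √0.562 = 0.361 / 0.7497 ≈ 0.482.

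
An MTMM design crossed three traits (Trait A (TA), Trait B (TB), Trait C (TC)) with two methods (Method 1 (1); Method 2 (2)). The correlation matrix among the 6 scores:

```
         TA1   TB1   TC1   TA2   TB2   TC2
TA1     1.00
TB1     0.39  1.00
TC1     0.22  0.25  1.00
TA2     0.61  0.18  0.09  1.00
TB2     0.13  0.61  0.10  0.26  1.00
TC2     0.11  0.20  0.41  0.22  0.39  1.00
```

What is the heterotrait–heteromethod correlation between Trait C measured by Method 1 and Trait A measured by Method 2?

0.09

Different traits and methods: r(TC1, TA2) = 0.09.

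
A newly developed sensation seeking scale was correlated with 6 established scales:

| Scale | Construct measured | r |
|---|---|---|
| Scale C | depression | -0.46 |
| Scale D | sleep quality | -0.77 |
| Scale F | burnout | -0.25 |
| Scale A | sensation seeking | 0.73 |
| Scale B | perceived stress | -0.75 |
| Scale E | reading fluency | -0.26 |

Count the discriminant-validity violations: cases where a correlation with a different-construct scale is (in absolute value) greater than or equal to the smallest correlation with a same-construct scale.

2

Convergent (same construct = sensation seeking): Scale A.
Smallest convergent = 0.73. Discriminant |r|: 0.46, 0.77, 0.25, 0.75, 0.26; count ≥ 0.73 → 2.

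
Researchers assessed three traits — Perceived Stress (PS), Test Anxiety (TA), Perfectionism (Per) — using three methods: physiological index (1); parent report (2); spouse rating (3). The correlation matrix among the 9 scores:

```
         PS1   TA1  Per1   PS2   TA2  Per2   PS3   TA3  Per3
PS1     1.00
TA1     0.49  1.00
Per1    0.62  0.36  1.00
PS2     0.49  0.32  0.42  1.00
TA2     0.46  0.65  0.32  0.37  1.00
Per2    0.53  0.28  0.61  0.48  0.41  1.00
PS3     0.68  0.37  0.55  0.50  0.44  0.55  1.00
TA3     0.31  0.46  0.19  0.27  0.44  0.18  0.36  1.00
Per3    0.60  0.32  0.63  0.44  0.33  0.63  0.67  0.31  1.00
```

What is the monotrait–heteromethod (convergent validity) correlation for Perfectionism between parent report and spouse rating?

Same trait (Per), different methods: r(Per2, Per3) = 0.63.

0.63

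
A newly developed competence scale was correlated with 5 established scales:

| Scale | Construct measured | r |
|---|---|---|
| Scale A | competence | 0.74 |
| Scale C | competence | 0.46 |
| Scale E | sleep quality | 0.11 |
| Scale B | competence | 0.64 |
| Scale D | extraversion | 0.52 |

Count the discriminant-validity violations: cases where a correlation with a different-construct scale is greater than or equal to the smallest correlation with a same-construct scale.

Convergent (same construct = competence): Scale A, Scale C, Scale B.
Smallest convergent = 0.46. Discriminant values: 0.11, 0.52; count ≥ 0.46 → 1.

1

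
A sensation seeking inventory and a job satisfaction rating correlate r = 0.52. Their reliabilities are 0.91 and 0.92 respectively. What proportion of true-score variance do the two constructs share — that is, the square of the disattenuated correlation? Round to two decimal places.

Disattenuated r = 0.52 / √(0.91 × 0.92) = 0.52 / 0.9150 = 0.5683.
Shared true-score variance = 0.5683² = 0.3230 ≈ 0.32.

0.32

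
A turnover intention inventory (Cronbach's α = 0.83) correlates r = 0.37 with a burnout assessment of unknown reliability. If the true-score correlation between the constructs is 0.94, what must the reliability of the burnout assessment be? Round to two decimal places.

r_true = r_obs / √(r_xx · r_yy) ⇒ 0.94 = 0.37 / √(0.83 · r_yy).
√(0.83 · r_yy) = 0.37 / 0.94 = 0.3936; 0.83 · r_yy = 0.1549; r_yy = 0.1549 / 0.83 ≈ 0.19.

0.19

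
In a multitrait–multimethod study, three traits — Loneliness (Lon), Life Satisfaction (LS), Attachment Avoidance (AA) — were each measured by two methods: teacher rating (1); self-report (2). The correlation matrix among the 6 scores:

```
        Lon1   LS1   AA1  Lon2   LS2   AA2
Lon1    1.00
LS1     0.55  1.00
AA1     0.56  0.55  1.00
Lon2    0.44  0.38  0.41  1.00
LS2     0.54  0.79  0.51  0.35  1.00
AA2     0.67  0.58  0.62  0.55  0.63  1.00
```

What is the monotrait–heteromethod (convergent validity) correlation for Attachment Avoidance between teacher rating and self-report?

Same trait (AA), different methods: r(AA1, AA2) = 0.62.

0.62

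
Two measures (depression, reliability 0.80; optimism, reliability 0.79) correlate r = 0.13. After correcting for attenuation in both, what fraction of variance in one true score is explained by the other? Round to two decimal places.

0.03

Disattenuated r = 0.13 / √(0.80 × 0.79) = 0.13 / 0.7950 = 0.1635.
Shared true-score variance = 0.1635² = 0.0267 ≈ 0.03.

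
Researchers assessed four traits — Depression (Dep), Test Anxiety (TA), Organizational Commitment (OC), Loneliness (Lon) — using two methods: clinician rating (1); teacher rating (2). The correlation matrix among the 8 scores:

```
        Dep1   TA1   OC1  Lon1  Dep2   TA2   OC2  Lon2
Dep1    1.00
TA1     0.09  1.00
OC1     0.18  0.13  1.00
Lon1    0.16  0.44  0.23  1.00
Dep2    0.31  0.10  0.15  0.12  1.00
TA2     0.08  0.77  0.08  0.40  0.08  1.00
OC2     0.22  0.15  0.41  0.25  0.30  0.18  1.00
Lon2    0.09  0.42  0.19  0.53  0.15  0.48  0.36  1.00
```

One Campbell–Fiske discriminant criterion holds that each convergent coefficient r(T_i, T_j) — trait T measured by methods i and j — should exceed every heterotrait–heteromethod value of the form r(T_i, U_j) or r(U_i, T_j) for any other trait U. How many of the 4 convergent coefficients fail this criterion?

Each convergent coefficient versus the relevant comparison correlations:
Dep (methods 1·2): 0.31 vs {0.08, 0.10, 0.22, 0.15, 0.09, 0.12} → pass.
TA (methods 1·2): 0.77 vs {0.10, 0.08, 0.15, 0.08, 0.42, 0.40} → pass.
OC (methods 1·2): 0.41 vs {0.15, 0.22, 0.08, 0.15, 0.19, 0.25} → pass.
Lon (methods 1·2): 0.53 vs {0.12, 0.09, 0.40, 0.42, 0.25, 0.19} → pass.
0 of 4 fail.

0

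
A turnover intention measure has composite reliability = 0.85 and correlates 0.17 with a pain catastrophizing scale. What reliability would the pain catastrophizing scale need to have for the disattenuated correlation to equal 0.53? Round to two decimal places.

r_true = r_obs / √(r_xx · r_yy) ⇒ 0.53 = 0.17 / √(0.85 · r_yy).
√(0.85 · r_yy) = 0.17 / 0.53 = 0.3208; 0.85 · r_yy = 0.1029; r_yy = 0.1029 / 0.85 ≈ 0.12.

0.12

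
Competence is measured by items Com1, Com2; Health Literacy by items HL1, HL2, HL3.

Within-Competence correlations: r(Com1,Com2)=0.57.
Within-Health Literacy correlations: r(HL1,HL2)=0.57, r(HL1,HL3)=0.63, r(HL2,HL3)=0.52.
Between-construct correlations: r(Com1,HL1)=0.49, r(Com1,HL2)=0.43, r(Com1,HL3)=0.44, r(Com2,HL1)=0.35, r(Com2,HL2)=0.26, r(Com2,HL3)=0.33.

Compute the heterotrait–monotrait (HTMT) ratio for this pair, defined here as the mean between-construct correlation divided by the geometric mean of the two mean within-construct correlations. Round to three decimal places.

0.671

Between-construct mean = 2.30/6 = 0.3833.
Mean within-Com = 0.57/1 = 0.5700; mean within-HL = 1.72/3 = 0.5733.
Geometric mean = √(0.5700 × 0.5733) = 0.5716.
HTMT = 0.3833 / 0.5716 = 0.671.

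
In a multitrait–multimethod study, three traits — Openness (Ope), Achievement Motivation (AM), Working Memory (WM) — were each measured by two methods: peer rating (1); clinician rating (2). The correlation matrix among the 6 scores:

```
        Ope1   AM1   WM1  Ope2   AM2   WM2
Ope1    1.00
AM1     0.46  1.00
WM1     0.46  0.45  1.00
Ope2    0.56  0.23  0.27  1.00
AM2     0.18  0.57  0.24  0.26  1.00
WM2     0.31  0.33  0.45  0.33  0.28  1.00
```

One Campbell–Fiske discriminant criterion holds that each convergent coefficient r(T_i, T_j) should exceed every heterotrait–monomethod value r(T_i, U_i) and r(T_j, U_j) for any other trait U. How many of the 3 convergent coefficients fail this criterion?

1

Each convergent coefficient versus the relevant comparison correlations:
Ope (methods 1·2): 0.56 vs {0.46, 0.26, 0.46, 0.33} → pass.
AM (methods 1·2): 0.57 vs {0.46, 0.26, 0.45, 0.28} → pass.
WM (methods 1·2): 0.45 vs {0.46, 0.33, 0.45, 0.28} → fail.
1 of 3 fail.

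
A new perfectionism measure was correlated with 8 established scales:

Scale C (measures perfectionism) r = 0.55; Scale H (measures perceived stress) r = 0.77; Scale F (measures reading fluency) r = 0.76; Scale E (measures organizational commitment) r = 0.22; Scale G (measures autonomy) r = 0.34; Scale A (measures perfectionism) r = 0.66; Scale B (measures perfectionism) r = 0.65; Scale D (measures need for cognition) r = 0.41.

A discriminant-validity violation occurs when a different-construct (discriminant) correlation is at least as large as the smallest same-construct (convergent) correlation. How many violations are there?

2

Convergent (same construct = perfectionism): Scale C, Scale A, Scale B.
Smallest convergent = 0.55. Discriminant values: 0.77, 0.76, 0.22, 0.34, 0.41; count ≥ 0.55 → 2.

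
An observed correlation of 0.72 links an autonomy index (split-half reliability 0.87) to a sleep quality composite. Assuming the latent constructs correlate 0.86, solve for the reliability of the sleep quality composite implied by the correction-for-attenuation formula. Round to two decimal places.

0.81

r_true = r_obs / √(r_xx · r_yy) ⇒ 0.86 = 0.72 / √(0.87 · r_yy).
√(0.87 · r_yy) = 0.72 / 0.86 = 0.8372; 0.87 · r_yy = 0.7009; r_yy = 0.7009 / 0.87 ≈ 0.81.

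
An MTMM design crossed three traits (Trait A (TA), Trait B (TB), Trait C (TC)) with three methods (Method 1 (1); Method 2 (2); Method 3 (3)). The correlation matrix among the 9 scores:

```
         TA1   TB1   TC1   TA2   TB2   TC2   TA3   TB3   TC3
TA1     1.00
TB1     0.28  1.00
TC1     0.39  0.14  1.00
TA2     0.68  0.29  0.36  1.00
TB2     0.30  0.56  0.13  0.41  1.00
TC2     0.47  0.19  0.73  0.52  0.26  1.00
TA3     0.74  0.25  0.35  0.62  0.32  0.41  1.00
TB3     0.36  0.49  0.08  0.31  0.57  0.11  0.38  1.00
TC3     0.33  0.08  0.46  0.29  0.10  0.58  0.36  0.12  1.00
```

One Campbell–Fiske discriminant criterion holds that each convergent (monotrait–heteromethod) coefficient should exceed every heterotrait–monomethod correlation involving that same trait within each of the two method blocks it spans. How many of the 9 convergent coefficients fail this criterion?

0

Each convergent coefficient versus the relevant comparison correlations:
TA (methods 1·2): 0.68 vs {0.28, 0.41, 0.39, 0.52} → pass.
TA (methods 1·3): 0.74 vs {0.28, 0.38, 0.39, 0.36} → pass.
TA (methods 2·3): 0.62 vs {0.41, 0.38, 0.52, 0.36} → pass.
TB (methods 1·2): 0.56 vs {0.28, 0.41, 0.14, 0.26} → pass.
TB (methods 1·3): 0.49 vs {0.28, 0.38, 0.14, 0.12} → pass.
TB (methods 2·3): 0.57 vs {0.41, 0.38, 0.26, 0.12} → pass.
TC (methods 1·2): 0.73 vs {0.39, 0.52, 0.14, 0.26} → pass.
TC (methods 1·3): 0.46 vs {0.39, 0.36, 0.14, 0.12} → pass.
TC (methods 2·3): 0.58 vs {0.52, 0.36, 0.26, 0.12} → pass.
0 of 9 fail.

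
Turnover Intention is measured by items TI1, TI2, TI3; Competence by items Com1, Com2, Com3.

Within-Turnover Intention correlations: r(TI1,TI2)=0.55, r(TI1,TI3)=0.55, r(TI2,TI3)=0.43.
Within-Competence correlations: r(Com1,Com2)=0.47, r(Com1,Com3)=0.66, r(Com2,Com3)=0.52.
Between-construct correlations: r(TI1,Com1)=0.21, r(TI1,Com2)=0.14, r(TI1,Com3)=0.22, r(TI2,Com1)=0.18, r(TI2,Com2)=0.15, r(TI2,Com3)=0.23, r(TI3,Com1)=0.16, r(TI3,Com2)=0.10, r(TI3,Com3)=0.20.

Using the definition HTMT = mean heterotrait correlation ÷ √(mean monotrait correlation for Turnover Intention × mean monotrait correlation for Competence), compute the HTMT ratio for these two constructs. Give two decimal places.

Mean between = 1.59/9 = 0.1767.
Mean within-TI = 1.53/3 = 0.5100; mean within-Com = 1.65/3 = 0.5500.
Geometric mean = √(0.5100 × 0.5500) = 0.5296.
HTMT = 0.1767 / 0.5296 = 0.33.

0.33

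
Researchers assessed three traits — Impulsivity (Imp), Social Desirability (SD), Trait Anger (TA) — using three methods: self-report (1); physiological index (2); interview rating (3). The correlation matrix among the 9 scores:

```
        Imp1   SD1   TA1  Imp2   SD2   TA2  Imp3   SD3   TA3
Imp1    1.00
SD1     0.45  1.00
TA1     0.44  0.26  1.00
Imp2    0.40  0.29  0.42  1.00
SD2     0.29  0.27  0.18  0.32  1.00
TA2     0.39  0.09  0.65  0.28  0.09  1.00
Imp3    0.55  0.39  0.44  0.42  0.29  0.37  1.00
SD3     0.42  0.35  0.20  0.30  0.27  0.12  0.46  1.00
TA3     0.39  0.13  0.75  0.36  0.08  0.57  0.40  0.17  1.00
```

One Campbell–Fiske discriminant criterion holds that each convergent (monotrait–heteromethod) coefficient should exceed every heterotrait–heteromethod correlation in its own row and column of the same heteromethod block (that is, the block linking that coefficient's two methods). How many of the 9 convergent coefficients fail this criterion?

Checking each validity diagonal entry against its comparison values:
Imp (methods 1·2): 0.40 vs {0.29, 0.29, 0.39, 0.42} → fail.
Imp (methods 1·3): 0.55 vs {0.42, 0.39, 0.39, 0.44} → pass.
Imp (methods 2·3): 0.42 vs {0.30, 0.29, 0.36, 0.37} → pass.
SD (methods 1·2): 0.27 vs {0.29, 0.29, 0.09, 0.18} → fail.
SD (methods 1·3): 0.35 vs {0.39, 0.42, 0.13, 0.20} → fail.
SD (methods 2·3): 0.27 vs {0.29, 0.30, 0.08, 0.12} → fail.
TA (methods 1·2): 0.65 vs {0.42, 0.39, 0.18, 0.09} → pass.
TA (methods 1·3): 0.75 vs {0.44, 0.39, 0.20, 0.13} → pass.
TA (methods 2·3): 0.57 vs {0.37, 0.36, 0.12, 0.08} → pass.
4 of 9 fail.

4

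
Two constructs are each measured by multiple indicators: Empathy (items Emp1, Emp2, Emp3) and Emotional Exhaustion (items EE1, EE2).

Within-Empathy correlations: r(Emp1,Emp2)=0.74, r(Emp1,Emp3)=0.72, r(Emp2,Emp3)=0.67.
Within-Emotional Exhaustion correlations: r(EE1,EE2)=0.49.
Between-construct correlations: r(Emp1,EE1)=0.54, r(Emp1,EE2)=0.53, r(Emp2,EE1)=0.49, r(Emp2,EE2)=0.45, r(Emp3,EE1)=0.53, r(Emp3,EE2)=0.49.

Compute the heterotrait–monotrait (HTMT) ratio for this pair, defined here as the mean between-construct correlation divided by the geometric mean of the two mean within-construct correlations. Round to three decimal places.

0.856

Mean between = 3.03/6 = 0.5050.
Mean within-Emp = 2.13/3 = 0.7100; mean within-EE = 0.49/1 = 0.4900.
Geometric mean = √(0.7100 × 0.4900) = 0.5898.
HTMT = 0.5050 / 0.5898 = 0.856.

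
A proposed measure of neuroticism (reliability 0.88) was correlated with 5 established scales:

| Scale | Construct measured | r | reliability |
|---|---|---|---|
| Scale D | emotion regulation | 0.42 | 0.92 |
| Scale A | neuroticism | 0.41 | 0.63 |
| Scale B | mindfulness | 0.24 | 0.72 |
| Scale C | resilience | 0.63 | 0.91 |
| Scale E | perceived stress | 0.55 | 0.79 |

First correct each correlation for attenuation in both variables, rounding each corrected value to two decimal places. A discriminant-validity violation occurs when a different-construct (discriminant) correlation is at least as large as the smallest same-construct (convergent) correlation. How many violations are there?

2

Disattenuated r (r / √(r_scale · r_new)):
  Scale D (disc): 0.42 / √(0.92·0.88) = 0.47
  Scale A (conv): 0.41 / √(0.63·0.88) = 0.55
  Scale B (disc): 0.24 / √(0.72·0.88) = 0.30
  Scale C (disc): 0.63 / √(0.91·0.88) = 0.70
  Scale E (disc): 0.55 / √(0.79·0.88) = 0.66
Smallest convergent = 0.55. Discriminant values: 0.47, 0.30, 0.70, 0.66; count ≥ 0.55 → 2.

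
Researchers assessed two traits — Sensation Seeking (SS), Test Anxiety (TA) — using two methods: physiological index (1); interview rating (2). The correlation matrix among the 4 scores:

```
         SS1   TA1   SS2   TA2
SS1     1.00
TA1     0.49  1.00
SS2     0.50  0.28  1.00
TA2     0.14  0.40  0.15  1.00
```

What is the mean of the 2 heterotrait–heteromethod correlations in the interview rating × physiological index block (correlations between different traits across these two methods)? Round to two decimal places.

0.21

HTHM values (method 2 × method 1): 0.28, 0.14; mean = 0.42/2 = 0.21.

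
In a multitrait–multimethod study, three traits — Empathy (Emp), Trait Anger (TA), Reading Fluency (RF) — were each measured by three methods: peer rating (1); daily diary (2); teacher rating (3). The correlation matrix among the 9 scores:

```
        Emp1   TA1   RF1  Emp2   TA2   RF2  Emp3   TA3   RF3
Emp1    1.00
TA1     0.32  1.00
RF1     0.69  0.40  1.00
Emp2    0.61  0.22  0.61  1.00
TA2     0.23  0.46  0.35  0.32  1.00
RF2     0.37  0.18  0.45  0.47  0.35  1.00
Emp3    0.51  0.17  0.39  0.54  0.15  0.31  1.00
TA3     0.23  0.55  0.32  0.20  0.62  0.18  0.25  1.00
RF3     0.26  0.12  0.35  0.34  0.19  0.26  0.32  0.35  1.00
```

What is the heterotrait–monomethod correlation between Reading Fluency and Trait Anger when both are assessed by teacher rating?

Different traits, same method: r(RF3, TA3) = 0.35.

0.35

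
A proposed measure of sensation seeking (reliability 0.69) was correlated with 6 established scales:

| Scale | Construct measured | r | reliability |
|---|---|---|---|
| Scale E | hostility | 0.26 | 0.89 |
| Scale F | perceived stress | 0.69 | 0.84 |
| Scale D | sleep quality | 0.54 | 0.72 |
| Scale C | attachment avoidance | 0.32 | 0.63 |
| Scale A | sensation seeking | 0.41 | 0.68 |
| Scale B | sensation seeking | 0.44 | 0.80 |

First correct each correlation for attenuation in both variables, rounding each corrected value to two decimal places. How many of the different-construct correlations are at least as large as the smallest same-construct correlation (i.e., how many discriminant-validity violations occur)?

2

Disattenuated r (r / √(r_scale · r_new)):
  Scale E (disc): 0.26 / √(0.89·0.69) = 0.33
  Scale F (disc): 0.69 / √(0.84·0.69) = 0.91
  Scale D (disc): 0.54 / √(0.72·0.69) = 0.77
  Scale C (disc): 0.32 / √(0.63·0.69) = 0.49
  Scale A (conv): 0.41 / √(0.68·0.69) = 0.60
  Scale B (conv): 0.44 / √(0.80·0.69) = 0.59
Smallest convergent = 0.59. Discriminant values: 0.33, 0.91, 0.77, 0.49; count ≥ 0.59 → 2.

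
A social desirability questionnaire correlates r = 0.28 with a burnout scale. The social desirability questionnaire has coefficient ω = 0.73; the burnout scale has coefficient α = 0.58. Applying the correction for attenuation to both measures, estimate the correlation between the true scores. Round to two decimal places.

0.43

r_true = r_obs / √(r_xx · r_yy) = 0.28 / √(0.73 × 0.58) = 0.28 / √0.4234 = 0.28 / 0.6507 ≈ 0.43.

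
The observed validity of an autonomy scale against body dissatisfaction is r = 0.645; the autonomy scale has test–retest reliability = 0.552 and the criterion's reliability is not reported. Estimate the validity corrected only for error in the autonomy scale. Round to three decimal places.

Single correction: r_c = r_obs / √r_xx = 0.645 / √0.552 = 0.645 / 0.7430 ≈ 0.868.

0.868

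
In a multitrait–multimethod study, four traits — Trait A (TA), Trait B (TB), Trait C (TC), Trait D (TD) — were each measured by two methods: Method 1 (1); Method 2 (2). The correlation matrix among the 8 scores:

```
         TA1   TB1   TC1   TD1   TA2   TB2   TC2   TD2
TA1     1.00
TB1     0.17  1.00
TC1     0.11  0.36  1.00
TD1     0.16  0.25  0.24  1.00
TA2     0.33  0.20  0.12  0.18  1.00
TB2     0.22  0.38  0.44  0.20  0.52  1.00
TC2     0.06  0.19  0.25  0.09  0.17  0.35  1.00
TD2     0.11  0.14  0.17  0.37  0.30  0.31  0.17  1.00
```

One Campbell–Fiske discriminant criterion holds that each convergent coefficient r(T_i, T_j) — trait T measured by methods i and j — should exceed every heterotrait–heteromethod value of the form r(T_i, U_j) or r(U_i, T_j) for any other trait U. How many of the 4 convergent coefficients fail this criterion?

2

Checking each validity diagonal entry against its comparison values:
TA (methods 1·2): 0.33 vs {0.22, 0.20, 0.06, 0.12, 0.11, 0.18} → pass.
TB (methods 1·2): 0.38 vs {0.20, 0.22, 0.19, 0.44, 0.14, 0.20} → fail.
TC (methods 1·2): 0.25 vs {0.12, 0.06, 0.44, 0.19, 0.17, 0.09} → fail.
TD (methods 1·2): 0.37 vs {0.18, 0.11, 0.20, 0.14, 0.09, 0.17} → pass.
2 of 4 fail.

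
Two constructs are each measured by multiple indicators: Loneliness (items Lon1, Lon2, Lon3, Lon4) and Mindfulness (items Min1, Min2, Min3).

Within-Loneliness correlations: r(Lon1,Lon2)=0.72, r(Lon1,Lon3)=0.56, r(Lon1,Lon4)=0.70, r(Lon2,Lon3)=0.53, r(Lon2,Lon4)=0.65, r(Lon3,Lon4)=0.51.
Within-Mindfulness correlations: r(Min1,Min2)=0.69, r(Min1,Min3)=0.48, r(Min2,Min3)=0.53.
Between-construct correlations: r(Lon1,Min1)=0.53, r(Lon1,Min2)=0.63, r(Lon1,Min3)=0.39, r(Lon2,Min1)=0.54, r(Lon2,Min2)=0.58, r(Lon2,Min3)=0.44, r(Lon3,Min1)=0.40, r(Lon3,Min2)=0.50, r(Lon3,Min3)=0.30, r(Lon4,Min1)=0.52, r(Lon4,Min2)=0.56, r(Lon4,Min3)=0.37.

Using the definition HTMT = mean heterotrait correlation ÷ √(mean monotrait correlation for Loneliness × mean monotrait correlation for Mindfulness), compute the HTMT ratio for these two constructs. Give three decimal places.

Between-construct mean = 5.76/12 = 0.4800.
Mean within-Lon = 3.67/6 = 0.6117; mean within-Min = 1.70/3 = 0.5667.
Geometric mean = √(0.6117 × 0.5667) = 0.5888.
HTMT = 0.4800 / 0.5888 = 0.815.

0.815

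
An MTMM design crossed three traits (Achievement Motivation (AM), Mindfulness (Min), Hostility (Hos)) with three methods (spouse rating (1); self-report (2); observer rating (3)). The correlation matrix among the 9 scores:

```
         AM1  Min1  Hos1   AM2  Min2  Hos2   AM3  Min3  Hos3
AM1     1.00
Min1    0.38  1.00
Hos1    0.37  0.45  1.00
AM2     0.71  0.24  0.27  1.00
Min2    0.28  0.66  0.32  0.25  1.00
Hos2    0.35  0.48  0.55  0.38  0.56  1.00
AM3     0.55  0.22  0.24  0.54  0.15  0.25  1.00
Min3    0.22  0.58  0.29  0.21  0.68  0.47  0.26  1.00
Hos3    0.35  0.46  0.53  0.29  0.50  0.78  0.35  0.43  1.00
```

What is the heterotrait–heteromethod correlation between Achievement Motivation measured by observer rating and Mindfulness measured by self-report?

Different traits and methods: r(AM3, Min2) = 0.15.

0.15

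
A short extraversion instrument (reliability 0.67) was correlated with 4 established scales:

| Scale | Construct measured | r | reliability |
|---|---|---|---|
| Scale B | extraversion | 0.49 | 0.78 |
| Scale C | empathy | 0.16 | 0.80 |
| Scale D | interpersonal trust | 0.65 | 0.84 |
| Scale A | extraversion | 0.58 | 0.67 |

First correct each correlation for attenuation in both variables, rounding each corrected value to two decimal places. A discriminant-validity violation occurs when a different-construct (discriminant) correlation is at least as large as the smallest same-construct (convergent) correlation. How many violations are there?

Disattenuated r (r / √(r_scale · r_new)):
  Scale B (conv): 0.49 / √(0.78·0.67) = 0.68
  Scale C (disc): 0.16 / √(0.80·0.67) = 0.22
  Scale D (disc): 0.65 / √(0.84·0.67) = 0.87
  Scale A (conv): 0.58 / √(0.67·0.67) = 0.87
Smallest convergent = 0.68. Discriminant values: 0.22, 0.87; count ≥ 0.68 → 1.

1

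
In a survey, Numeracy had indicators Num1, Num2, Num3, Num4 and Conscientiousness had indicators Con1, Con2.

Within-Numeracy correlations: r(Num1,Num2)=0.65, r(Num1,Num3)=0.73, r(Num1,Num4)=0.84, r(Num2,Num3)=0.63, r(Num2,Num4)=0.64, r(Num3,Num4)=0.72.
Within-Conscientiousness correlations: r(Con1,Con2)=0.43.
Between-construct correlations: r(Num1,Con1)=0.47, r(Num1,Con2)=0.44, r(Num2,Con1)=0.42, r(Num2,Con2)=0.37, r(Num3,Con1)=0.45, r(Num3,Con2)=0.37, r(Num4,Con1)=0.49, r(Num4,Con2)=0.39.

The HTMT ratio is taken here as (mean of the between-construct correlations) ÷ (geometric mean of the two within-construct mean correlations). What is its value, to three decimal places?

Mean heterotrait r = 3.40/8 = 0.4250.
Mean within-Num = 4.21/6 = 0.7017; mean within-Con = 0.43/1 = 0.4300.
Geometric mean = √(0.7017 × 0.4300) = 0.5493.
HTMT = 0.4250 / 0.5493 = 0.774.

0.774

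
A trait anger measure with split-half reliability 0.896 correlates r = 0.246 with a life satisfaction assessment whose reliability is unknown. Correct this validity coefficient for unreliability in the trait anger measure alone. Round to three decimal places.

0.260

Single correction: r_c = r_obs / √r_xx = 0.246 / √0.896 = 0.246 / 0.9466 ≈ 0.260.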